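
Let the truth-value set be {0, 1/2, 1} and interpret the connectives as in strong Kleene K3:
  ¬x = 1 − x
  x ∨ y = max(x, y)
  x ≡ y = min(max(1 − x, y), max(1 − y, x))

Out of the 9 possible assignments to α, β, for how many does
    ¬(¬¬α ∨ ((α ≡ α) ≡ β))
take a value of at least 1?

α = 0, β = 0 ↦ 1  ≥
α = 0, β = 1/2 ↦ 1/2  <
α = 0, β = 1 ↦ 0  <
α = 1/2, β = 0 ↦ 1/2  <
α = 1/2, β = 1/2 ↦ 1/2  <
α = 1/2, β = 1 ↦ 1/2  <
α = 1, β = 0 ↦ 0  <
α = 1, β = 1/2 ↦ 0  <
α = 1, β = 1 ↦ 0  <
So 1 of the 9 assignments meets the threshold.

1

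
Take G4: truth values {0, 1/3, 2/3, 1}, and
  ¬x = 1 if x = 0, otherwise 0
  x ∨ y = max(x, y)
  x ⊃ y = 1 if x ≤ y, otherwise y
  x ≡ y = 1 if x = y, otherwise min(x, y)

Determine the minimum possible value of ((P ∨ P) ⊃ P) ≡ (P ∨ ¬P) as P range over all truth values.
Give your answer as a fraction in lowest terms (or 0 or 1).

1/3

Take P = 1/3:
P ∨ P = 1/3 ∨ 1/3 = 1/3
(P ∨ P) ⊃ P = 1/3 ⊃ 1/3 = 1
¬P = ¬1/3 = 0
P ∨ ¬P = 1/3 ∨ 0 = 1/3
((P ∨ P) ⊃ P) ≡ (P ∨ ¬P) = 1 ≡ 1/3 = 1/3
No assignment yields a value below 1/3, so this is the minimum.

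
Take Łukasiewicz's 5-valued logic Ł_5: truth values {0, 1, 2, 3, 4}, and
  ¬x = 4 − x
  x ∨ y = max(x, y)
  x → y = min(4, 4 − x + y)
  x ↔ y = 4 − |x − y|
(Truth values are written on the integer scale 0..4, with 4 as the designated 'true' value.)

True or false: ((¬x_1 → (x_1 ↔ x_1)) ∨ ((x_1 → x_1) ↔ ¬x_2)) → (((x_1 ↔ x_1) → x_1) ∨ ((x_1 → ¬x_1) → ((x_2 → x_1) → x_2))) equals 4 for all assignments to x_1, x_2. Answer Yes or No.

No

Counterexample: take x_1 = 0, x_2 = 0.
¬x_1 = ¬0 = 4
x_1 ↔ x_1 = 0 ↔ 0 = 4
¬x_1 → (x_1 ↔ x_1) = 4 → 4 = 4
x_1 → x_1 = 0 → 0 = 4
¬x_2 = ¬0 = 4
(x_1 → x_1) ↔ ¬x_2 = 4 ↔ 4 = 4
(¬x_1 → (x_1 ↔ x_1)) ∨ ((x_1 → x_1) ↔ ¬x_2) = 4 ∨ 4 = 4
x_1 ↔ x_1 = 0 ↔ 0 = 4
(x_1 ↔ x_1) → x_1 = 4 → 0 = 0
¬x_1 = ¬0 = 4
x_1 → ¬x_1 = 0 → 4 = 4
x_2 → x_1 = 0 → 0 = 4
(x_2 → x_1) → x_2 = 4 → 0 = 0
(x_1 → ¬x_1) → ((x_2 → x_1) → x_2) = 4 → 0 = 0
((x_1 ↔ x_1) → x_1) ∨ ((x_1 → ¬x_1) → ((x_2 → x_1) → x_2)) = 0 ∨ 0 = 0
((¬x_1 → (x_1 ↔ x_1)) ∨ ((x_1 → x_1) ↔ ¬x_2)) → (((x_1 ↔ x_1) → x_1) ∨ ((x_1 → ¬x_1) → ((x_2 → x_1) → x_2))) = 4 → 0 = 0
This gives 0 ≠ 4.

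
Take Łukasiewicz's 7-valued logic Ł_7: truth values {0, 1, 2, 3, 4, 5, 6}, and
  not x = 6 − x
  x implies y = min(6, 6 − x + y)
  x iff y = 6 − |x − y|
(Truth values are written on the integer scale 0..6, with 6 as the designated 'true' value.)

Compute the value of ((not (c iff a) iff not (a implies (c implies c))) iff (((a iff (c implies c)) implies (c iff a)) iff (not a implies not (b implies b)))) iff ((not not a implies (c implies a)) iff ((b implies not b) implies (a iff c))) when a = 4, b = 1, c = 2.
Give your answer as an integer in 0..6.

4

c iff a = 2 iff 4 = 4
not (c iff a) = not 4 = 2
c implies c = 2 implies 2 = 6
a implies (c implies c) = 4 implies 6 = 6
not (a implies (c implies c)) = not 6 = 0
not (c iff a) iff not (a implies (c implies c)) = 2 iff 0 = 4
c implies c = 2 implies 2 = 6
a iff (c implies c) = 4 iff 6 = 4
c iff a = 2 iff 4 = 4
(a iff (c implies c)) implies (c iff a) = 4 implies 4 = 6
not a = not 4 = 2
b implies b = 1 implies 1 = 6
not (b implies b) = not 6 = 0
not a implies not (b implies b) = 2 implies 0 = 4
((a iff (c implies c)) implies (c iff a)) iff (not a implies not (b implies b)) = 6 iff 4 = 4
(not (c iff a) iff not (a implies (c implies c))) iff (((a iff (c implies c)) implies (c iff a)) iff (not a implies not (b implies b))) = 4 iff 4 = 6
not a = not 4 = 2
not not a = not 2 = 4
c implies a = 2 implies 4 = 6
not not a implies (c implies a) = 4 implies 6 = 6
not b = not 1 = 5
b implies not b = 1 implies 5 = 6
a iff c = 4 iff 2 = 4
(b implies not b) implies (a iff c) = 6 implies 4 = 4
(not not a implies (c implies a)) iff ((b implies not b) implies (a iff c)) = 6 iff 4 = 4
((not (c iff a) iff not (a implies (c implies c))) iff (((a iff (c implies c)) implies (c iff a)) iff (not a implies not (b implies b)))) iff ((not not a implies (c implies a)) iff ((b implies not b) implies (a iff c))) = 6 iff 4 = 4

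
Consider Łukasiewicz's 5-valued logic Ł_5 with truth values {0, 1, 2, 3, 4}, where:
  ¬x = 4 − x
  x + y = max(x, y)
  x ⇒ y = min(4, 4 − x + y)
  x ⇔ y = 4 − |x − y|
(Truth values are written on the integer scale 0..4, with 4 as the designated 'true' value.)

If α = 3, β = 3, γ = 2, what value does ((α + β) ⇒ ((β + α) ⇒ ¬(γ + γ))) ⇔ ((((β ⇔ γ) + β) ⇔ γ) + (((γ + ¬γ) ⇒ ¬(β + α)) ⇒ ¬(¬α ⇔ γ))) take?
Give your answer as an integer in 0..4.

α + β = 3 + 3 = 3
β + α = 3 + 3 = 3
γ + γ = 2 + 2 = 2
¬(γ + γ) = ¬2 = 2
(β + α) ⇒ ¬(γ + γ) = 3 ⇒ 2 = 3
(α + β) ⇒ ((β + α) ⇒ ¬(γ + γ)) = 3 ⇒ 3 = 4
β ⇔ γ = 3 ⇔ 2 = 3
(β ⇔ γ) + β = 3 + 3 = 3
((β ⇔ γ) + β) ⇔ γ = 3 ⇔ 2 = 3
¬γ = ¬2 = 2
γ + ¬γ = 2 + 2 = 2
β + α = 3 + 3 = 3
¬(β + α) = ¬3 = 1
(γ + ¬γ) ⇒ ¬(β + α) = 2 ⇒ 1 = 3
¬α = ¬3 = 1
¬α ⇔ γ = 1 ⇔ 2 = 3
¬(¬α ⇔ γ) = ¬3 = 1
((γ + ¬γ) ⇒ ¬(β + α)) ⇒ ¬(¬α ⇔ γ) = 3 ⇒ 1 = 2
(((β ⇔ γ) + β) ⇔ γ) + (((γ + ¬γ) ⇒ ¬(β + α)) ⇒ ¬(¬α ⇔ γ)) = 3 + 2 = 3
((α + β) ⇒ ((β + α) ⇒ ¬(γ + γ))) ⇔ ((((β ⇔ γ) + β) ⇔ γ) + (((γ + ¬γ) ⇒ ¬(β + α)) ⇒ ¬(¬α ⇔ γ))) = 4 ⇔ 3 = 3

3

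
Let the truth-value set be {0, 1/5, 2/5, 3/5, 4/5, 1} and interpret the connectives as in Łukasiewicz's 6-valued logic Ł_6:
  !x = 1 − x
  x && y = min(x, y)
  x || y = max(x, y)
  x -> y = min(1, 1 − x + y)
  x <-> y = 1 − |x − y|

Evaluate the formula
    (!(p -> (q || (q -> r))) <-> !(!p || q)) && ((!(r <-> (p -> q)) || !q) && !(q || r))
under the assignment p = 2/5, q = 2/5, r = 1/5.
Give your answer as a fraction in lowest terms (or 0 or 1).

3/5

q -> r = 2/5 -> 1/5 = 4/5
q || (q -> r) = 2/5 || 4/5 = 4/5
p -> (q || (q -> r)) = 2/5 -> 4/5 = 1
!(p -> (q || (q -> r))) = !1 = 0
!p = !2/5 = 3/5
!p || q = 3/5 || 2/5 = 3/5
!(!p || q) = !3/5 = 2/5
!(p -> (q || (q -> r))) <-> !(!p || q) = 0 <-> 2/5 = 3/5
p -> q = 2/5 -> 2/5 = 1
r <-> (p -> q) = 1/5 <-> 1 = 1/5
!(r <-> (p -> q)) = !1/5 = 4/5
!q = !2/5 = 3/5
!(r <-> (p -> q)) || !q = 4/5 || 3/5 = 4/5
q || r = 2/5 || 1/5 = 2/5
!(q || r) = !2/5 = 3/5
(!(r <-> (p -> q)) || !q) && !(q || r) = 4/5 && 3/5 = 3/5
(!(p -> (q || (q -> r))) <-> !(!p || q)) && ((!(r <-> (p -> q)) || !q) && !(q || r)) = 3/5 && 3/5 = 3/5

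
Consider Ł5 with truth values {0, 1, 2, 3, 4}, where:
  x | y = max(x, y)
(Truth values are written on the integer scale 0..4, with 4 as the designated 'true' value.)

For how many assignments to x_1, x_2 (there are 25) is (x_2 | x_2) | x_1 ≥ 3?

value 4: 9 assignments (counts)
value 3: 7 assignments (counts)
value 2: 5 assignments
value 1: 3 assignments
value 0: 1 assignment
So 16 of the 25 assignments meet the threshold.

16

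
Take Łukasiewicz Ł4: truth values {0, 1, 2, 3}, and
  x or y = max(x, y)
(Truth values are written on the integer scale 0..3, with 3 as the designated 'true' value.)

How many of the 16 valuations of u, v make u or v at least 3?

u = 0, v = 0 ↦ 0  <
u = 0, v = 1 ↦ 1  <
u = 0, v = 2 ↦ 2  <
u = 0, v = 3 ↦ 3  ≥
u = 1, v = 0 ↦ 1  <
u = 1, v = 1 ↦ 1  <
u = 1, v = 2 ↦ 2  <
u = 1, v = 3 ↦ 3  ≥
u = 2, v = 0 ↦ 2  <
u = 2, v = 1 ↦ 2  <
u = 2, v = 2 ↦ 2  <
u = 2, v = 3 ↦ 3  ≥
u = 3, v = 0 ↦ 3  ≥
u = 3, v = 1 ↦ 3  ≥
u = 3, v = 2 ↦ 3  ≥
u = 3, v = 3 ↦ 3  ≥
So 7 of the 16 assignments meet the threshold.

7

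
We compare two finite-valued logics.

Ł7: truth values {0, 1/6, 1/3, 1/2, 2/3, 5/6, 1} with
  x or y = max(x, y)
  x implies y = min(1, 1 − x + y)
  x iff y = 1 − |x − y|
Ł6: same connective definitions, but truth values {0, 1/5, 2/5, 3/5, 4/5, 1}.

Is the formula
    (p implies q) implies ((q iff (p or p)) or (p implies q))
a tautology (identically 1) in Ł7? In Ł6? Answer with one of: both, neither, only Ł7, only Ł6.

In Ł7: every assignment gives 1 — tautology.
In Ł6: every assignment gives 1 — tautology.

both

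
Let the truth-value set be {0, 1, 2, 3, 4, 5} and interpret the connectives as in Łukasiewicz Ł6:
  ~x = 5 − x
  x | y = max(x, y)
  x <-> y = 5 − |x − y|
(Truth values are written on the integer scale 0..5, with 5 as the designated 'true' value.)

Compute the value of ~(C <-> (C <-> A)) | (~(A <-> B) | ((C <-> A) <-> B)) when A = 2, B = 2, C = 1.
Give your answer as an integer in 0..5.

C <-> A = 1 <-> 2 = 4
C <-> (C <-> A) = 1 <-> 4 = 2
~(C <-> (C <-> A)) = ~2 = 3
A <-> B = 2 <-> 2 = 5
~(A <-> B) = ~5 = 0
C <-> A = 1 <-> 2 = 4
(C <-> A) <-> B = 4 <-> 2 = 3
~(A <-> B) | ((C <-> A) <-> B) = 0 | 3 = 3
~(C <-> (C <-> A)) | (~(A <-> B) | ((C <-> A) <-> B)) = 3 | 3 = 3

3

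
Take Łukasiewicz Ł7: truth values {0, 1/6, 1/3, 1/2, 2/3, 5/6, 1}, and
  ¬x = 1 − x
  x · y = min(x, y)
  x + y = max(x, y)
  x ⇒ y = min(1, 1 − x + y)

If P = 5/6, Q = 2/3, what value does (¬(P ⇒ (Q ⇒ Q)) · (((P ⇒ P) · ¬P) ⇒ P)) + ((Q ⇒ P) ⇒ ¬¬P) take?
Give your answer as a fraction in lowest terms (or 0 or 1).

5/6

Q ⇒ Q = 2/3 ⇒ 2/3 = 1
P ⇒ (Q ⇒ Q) = 5/6 ⇒ 1 = 1
¬(P ⇒ (Q ⇒ Q)) = ¬1 = 0
P ⇒ P = 5/6 ⇒ 5/6 = 1
¬P = ¬5/6 = 1/6
(P ⇒ P) · ¬P = 1 · 1/6 = 1/6
((P ⇒ P) · ¬P) ⇒ P = 1/6 ⇒ 5/6 = 1
¬(P ⇒ (Q ⇒ Q)) · (((P ⇒ P) · ¬P) ⇒ P) = 0 · 1 = 0
Q ⇒ P = 2/3 ⇒ 5/6 = 1
¬P = ¬5/6 = 1/6
¬¬P = ¬1/6 = 5/6
(Q ⇒ P) ⇒ ¬¬P = 1 ⇒ 5/6 = 5/6
(¬(P ⇒ (Q ⇒ Q)) · (((P ⇒ P) · ¬P) ⇒ P)) + ((Q ⇒ P) ⇒ ¬¬P) = 0 + 5/6 = 5/6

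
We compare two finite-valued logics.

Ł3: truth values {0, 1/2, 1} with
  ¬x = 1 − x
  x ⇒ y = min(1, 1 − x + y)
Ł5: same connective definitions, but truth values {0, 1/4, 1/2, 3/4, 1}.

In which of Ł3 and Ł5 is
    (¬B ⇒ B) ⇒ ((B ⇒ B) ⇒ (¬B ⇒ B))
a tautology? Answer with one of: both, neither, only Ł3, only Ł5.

In Ł3: every assignment gives 1 — tautology.
In Ł5: every assignment gives 1 — tautology.

both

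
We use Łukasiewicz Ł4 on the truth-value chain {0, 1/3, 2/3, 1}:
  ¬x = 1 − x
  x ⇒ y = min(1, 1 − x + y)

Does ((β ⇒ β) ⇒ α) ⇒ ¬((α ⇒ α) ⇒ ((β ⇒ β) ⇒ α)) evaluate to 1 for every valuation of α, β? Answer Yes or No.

Counterexample: take α = 2/3, β = 0.
β ⇒ β = 0 ⇒ 0 = 1
(β ⇒ β) ⇒ α = 1 ⇒ 2/3 = 2/3
α ⇒ α = 2/3 ⇒ 2/3 = 1
(β ⇒ β) ⇒ α = 1 ⇒ 2/3 = 2/3
(α ⇒ α) ⇒ ((β ⇒ β) ⇒ α) = 1 ⇒ 2/3 = 2/3
¬((α ⇒ α) ⇒ ((β ⇒ β) ⇒ α)) = ¬2/3 = 1/3
((β ⇒ β) ⇒ α) ⇒ ¬((α ⇒ α) ⇒ ((β ⇒ β) ⇒ α)) = 2/3 ⇒ 1/3 = 2/3
This gives 2/3 ≠ 1.

No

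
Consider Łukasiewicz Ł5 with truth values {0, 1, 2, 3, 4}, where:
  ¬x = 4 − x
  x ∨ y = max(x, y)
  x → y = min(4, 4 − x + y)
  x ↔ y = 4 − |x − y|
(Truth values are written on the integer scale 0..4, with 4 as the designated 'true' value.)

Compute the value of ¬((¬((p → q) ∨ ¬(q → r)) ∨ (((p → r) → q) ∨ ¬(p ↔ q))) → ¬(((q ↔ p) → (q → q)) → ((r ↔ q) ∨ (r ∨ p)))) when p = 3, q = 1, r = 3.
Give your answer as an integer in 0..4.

1

p → q = 3 → 1 = 2
q → r = 1 → 3 = 4
¬(q → r) = ¬4 = 0
(p → q) ∨ ¬(q → r) = 2 ∨ 0 = 2
¬((p → q) ∨ ¬(q → r)) = ¬2 = 2
p → r = 3 → 3 = 4
(p → r) → q = 4 → 1 = 1
p ↔ q = 3 ↔ 1 = 2
¬(p ↔ q) = ¬2 = 2
((p → r) → q) ∨ ¬(p ↔ q) = 1 ∨ 2 = 2
¬((p → q) ∨ ¬(q → r)) ∨ (((p → r) → q) ∨ ¬(p ↔ q)) = 2 ∨ 2 = 2
q ↔ p = 1 ↔ 3 = 2
q → q = 1 → 1 = 4
(q ↔ p) → (q → q) = 2 → 4 = 4
r ↔ q = 3 ↔ 1 = 2
r ∨ p = 3 ∨ 3 = 3
(r ↔ q) ∨ (r ∨ p) = 2 ∨ 3 = 3
((q ↔ p) → (q → q)) → ((r ↔ q) ∨ (r ∨ p)) = 4 → 3 = 3
¬(((q ↔ p) → (q → q)) → ((r ↔ q) ∨ (r ∨ p))) = ¬3 = 1
(¬((p → q) ∨ ¬(q → r)) ∨ (((p → r) → q) ∨ ¬(p ↔ q))) → ¬(((q ↔ p) → (q → q)) → ((r ↔ q) ∨ (r ∨ p))) = 2 → 1 = 3
¬((¬((p → q) ∨ ¬(q → r)) ∨ (((p → r) → q) ∨ ¬(p ↔ q))) → ¬(((q ↔ p) → (q → q)) → ((r ↔ q) ∨ (r ∨ p)))) = ¬3 = 1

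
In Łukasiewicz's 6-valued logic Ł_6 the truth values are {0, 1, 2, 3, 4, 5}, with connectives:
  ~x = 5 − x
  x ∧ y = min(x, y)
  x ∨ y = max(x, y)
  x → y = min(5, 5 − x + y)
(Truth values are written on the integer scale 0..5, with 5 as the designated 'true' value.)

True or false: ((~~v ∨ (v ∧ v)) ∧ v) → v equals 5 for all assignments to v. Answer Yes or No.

v = 0 ↦ 5
v = 1 ↦ 5
v = 2 ↦ 5
v = 3 ↦ 5
v = 4 ↦ 5
v = 5 ↦ 5
Every assignment gives a value ≥ 5.

Yes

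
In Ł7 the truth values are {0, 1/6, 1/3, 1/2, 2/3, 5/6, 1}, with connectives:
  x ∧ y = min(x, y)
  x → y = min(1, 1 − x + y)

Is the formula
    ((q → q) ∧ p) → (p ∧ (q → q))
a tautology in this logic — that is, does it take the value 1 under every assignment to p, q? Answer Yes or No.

At p = 5/6, q = 1/3, for instance:
q → q = 1/3 → 1/3 = 1
(q → q) ∧ p = 1 ∧ 5/6 = 5/6
p ∧ (q → q) = 5/6 ∧ 1 = 5/6
((q → q) ∧ p) → (p ∧ (q → q)) = 5/6 → 5/6 = 1
and checking the remaining 48 assignments likewise gives ≥ 1 in every case.

Yes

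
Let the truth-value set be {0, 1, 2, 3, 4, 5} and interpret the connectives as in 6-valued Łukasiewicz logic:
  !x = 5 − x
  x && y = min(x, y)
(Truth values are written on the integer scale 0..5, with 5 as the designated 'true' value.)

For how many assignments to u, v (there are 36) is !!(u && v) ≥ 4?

value 5: 1 assignment (counts)
value 4: 3 assignments (counts)
value 3: 5 assignments
value 2: 7 assignments
value 1: 9 assignments
value 0: 11 assignments
So 4 of the 36 assignments meet the threshold.

4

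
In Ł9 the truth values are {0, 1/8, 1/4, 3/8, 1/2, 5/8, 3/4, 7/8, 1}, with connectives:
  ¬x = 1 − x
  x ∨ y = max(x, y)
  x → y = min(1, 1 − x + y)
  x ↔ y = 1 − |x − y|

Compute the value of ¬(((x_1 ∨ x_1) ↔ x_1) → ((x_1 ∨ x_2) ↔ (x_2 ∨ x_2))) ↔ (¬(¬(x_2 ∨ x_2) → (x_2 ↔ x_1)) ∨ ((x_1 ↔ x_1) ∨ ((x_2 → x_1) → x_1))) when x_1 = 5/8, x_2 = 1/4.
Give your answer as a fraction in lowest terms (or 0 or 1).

x_1 ∨ x_1 = 5/8 ∨ 5/8 = 5/8
(x_1 ∨ x_1) ↔ x_1 = 5/8 ↔ 5/8 = 1
x_1 ∨ x_2 = 5/8 ∨ 1/4 = 5/8
x_2 ∨ x_2 = 1/4 ∨ 1/4 = 1/4
(x_1 ∨ x_2) ↔ (x_2 ∨ x_2) = 5/8 ↔ 1/4 = 5/8
((x_1 ∨ x_1) ↔ x_1) → ((x_1 ∨ x_2) ↔ (x_2 ∨ x_2)) = 1 → 5/8 = 5/8
¬(((x_1 ∨ x_1) ↔ x_1) → ((x_1 ∨ x_2) ↔ (x_2 ∨ x_2))) = ¬5/8 = 3/8
x_2 ∨ x_2 = 1/4 ∨ 1/4 = 1/4
¬(x_2 ∨ x_2) = ¬1/4 = 3/4
x_2 ↔ x_1 = 1/4 ↔ 5/8 = 5/8
¬(x_2 ∨ x_2) → (x_2 ↔ x_1) = 3/4 → 5/8 = 7/8
¬(¬(x_2 ∨ x_2) → (x_2 ↔ x_1)) = ¬7/8 = 1/8
x_1 ↔ x_1 = 5/8 ↔ 5/8 = 1
x_2 → x_1 = 1/4 → 5/8 = 1
(x_2 → x_1) → x_1 = 1 → 5/8 = 5/8
(x_1 ↔ x_1) ∨ ((x_2 → x_1) → x_1) = 1 ∨ 5/8 = 1
¬(¬(x_2 ∨ x_2) → (x_2 ↔ x_1)) ∨ ((x_1 ↔ x_1) ∨ ((x_2 → x_1) → x_1)) = 1/8 ∨ 1 = 1
¬(((x_1 ∨ x_1) ↔ x_1) → ((x_1 ∨ x_2) ↔ (x_2 ∨ x_2))) ↔ (¬(¬(x_2 ∨ x_2) → (x_2 ↔ x_1)) ∨ ((x_1 ↔ x_1) ∨ ((x_2 → x_1) → x_1))) = 3/8 ↔ 1 = 3/8

3/8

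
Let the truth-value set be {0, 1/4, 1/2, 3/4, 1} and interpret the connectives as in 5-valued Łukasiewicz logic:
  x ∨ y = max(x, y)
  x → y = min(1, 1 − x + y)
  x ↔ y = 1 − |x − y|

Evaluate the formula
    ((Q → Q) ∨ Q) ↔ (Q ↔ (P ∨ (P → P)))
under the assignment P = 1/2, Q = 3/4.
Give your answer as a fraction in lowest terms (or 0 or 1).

Q → Q = 3/4 → 3/4 = 1
(Q → Q) ∨ Q = 1 ∨ 3/4 = 1
P → P = 1/2 → 1/2 = 1
P ∨ (P → P) = 1/2 ∨ 1 = 1
Q ↔ (P ∨ (P → P)) = 3/4 ↔ 1 = 3/4
((Q → Q) ∨ Q) ↔ (Q ↔ (P ∨ (P → P))) = 1 ↔ 3/4 = 3/4

3/4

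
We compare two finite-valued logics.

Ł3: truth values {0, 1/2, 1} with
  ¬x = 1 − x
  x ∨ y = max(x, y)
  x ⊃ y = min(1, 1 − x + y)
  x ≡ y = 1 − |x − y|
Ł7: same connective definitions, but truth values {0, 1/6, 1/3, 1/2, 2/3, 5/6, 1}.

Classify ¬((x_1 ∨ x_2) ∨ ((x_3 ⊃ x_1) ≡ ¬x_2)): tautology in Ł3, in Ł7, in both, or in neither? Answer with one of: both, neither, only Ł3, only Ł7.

In Ł3: at x_1 = 0, x_2 = 0, x_3 = 0 the value is 0 — not a tautology.
In Ł7: at x_1 = 0, x_2 = 0, x_3 = 0 the value is 0 — not a tautology.

neither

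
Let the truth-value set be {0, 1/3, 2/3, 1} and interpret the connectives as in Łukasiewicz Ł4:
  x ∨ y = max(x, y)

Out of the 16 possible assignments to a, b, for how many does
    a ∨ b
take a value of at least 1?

a = 0, b = 0 ↦ 0  <
a = 0, b = 1/3 ↦ 1/3  <
a = 0, b = 2/3 ↦ 2/3  <
a = 0, b = 1 ↦ 1  ≥
a = 1/3, b = 0 ↦ 1/3  <
a = 1/3, b = 1/3 ↦ 1/3  <
a = 1/3, b = 2/3 ↦ 2/3  <
a = 1/3, b = 1 ↦ 1  ≥
a = 2/3, b = 0 ↦ 2/3  <
a = 2/3, b = 1/3 ↦ 2/3  <
a = 2/3, b = 2/3 ↦ 2/3  <
a = 2/3, b = 1 ↦ 1  ≥
a = 1, b = 0 ↦ 1  ≥
a = 1, b = 1/3 ↦ 1  ≥
a = 1, b = 2/3 ↦ 1  ≥
a = 1, b = 1 ↦ 1  ≥
So 7 of the 16 assignments meet the threshold.

7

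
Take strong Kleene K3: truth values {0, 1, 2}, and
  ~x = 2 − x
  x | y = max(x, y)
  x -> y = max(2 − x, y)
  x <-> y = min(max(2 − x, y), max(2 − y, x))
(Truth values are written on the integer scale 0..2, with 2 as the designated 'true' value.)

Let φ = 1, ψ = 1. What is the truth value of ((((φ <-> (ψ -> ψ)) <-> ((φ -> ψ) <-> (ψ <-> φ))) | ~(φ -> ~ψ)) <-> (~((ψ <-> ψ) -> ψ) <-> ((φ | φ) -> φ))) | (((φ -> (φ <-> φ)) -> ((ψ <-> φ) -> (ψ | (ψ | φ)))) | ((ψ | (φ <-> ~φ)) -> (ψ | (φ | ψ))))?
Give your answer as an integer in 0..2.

1

ψ -> ψ = 1 -> 1 = 1
φ <-> (ψ -> ψ) = 1 <-> 1 = 1
φ -> ψ = 1 -> 1 = 1
ψ <-> φ = 1 <-> 1 = 1
(φ -> ψ) <-> (ψ <-> φ) = 1 <-> 1 = 1
(φ <-> (ψ -> ψ)) <-> ((φ -> ψ) <-> (ψ <-> φ)) = 1 <-> 1 = 1
~ψ = ~1 = 1
φ -> ~ψ = 1 -> 1 = 1
~(φ -> ~ψ) = ~1 = 1
((φ <-> (ψ -> ψ)) <-> ((φ -> ψ) <-> (ψ <-> φ))) | ~(φ -> ~ψ) = 1 | 1 = 1
ψ <-> ψ = 1 <-> 1 = 1
(ψ <-> ψ) -> ψ = 1 -> 1 = 1
~((ψ <-> ψ) -> ψ) = ~1 = 1
φ | φ = 1 | 1 = 1
(φ | φ) -> φ = 1 -> 1 = 1
~((ψ <-> ψ) -> ψ) <-> ((φ | φ) -> φ) = 1 <-> 1 = 1
(((φ <-> (ψ -> ψ)) <-> ((φ -> ψ) <-> (ψ <-> φ))) | ~(φ -> ~ψ)) <-> (~((ψ <-> ψ) -> ψ) <-> ((φ | φ) -> φ)) = 1 <-> 1 = 1
φ <-> φ = 1 <-> 1 = 1
φ -> (φ <-> φ) = 1 -> 1 = 1
ψ <-> φ = 1 <-> 1 = 1
ψ | φ = 1 | 1 = 1
ψ | (ψ | φ) = 1 | 1 = 1
(ψ <-> φ) -> (ψ | (ψ | φ)) = 1 -> 1 = 1
(φ -> (φ <-> φ)) -> ((ψ <-> φ) -> (ψ | (ψ | φ))) = 1 -> 1 = 1
~φ = ~1 = 1
φ <-> ~φ = 1 <-> 1 = 1
ψ | (φ <-> ~φ) = 1 | 1 = 1
φ | ψ = 1 | 1 = 1
ψ | (φ | ψ) = 1 | 1 = 1
(ψ | (φ <-> ~φ)) -> (ψ | (φ | ψ)) = 1 -> 1 = 1
((φ -> (φ <-> φ)) -> ((ψ <-> φ) -> (ψ | (ψ | φ)))) | ((ψ | (φ <-> ~φ)) -> (ψ | (φ | ψ))) = 1 | 1 = 1
((((φ <-> (ψ -> ψ)) <-> ((φ -> ψ) <-> (ψ <-> φ))) | ~(φ -> ~ψ)) <-> (~((ψ <-> ψ) -> ψ) <-> ((φ | φ) -> φ))) | (((φ -> (φ <-> φ)) -> ((ψ <-> φ) -> (ψ | (ψ | φ)))) | ((ψ | (φ <-> ~φ)) -> (ψ | (φ | ψ)))) = 1 | 1 = 1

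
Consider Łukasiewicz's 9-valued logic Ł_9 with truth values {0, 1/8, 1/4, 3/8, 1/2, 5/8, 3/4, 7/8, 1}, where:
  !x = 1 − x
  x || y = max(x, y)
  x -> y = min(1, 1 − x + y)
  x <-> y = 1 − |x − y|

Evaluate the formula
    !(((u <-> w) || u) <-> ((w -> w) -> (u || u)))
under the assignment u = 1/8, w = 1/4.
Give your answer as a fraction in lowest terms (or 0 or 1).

3/4

u <-> w = 1/8 <-> 1/4 = 7/8
(u <-> w) || u = 7/8 || 1/8 = 7/8
w -> w = 1/4 -> 1/4 = 1
u || u = 1/8 || 1/8 = 1/8
(w -> w) -> (u || u) = 1 -> 1/8 = 1/8
((u <-> w) || u) <-> ((w -> w) -> (u || u)) = 7/8 <-> 1/8 = 1/4
!(((u <-> w) || u) <-> ((w -> w) -> (u || u))) = !1/4 = 3/4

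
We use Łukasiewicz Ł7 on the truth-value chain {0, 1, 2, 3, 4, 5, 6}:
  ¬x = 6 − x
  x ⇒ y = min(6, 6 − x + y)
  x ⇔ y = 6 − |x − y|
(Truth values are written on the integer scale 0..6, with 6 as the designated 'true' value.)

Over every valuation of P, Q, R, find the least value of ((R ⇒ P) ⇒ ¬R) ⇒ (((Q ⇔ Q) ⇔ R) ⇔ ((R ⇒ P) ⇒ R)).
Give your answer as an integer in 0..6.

3

Take P = 0, Q = 0, R = 3:
R ⇒ P = 3 ⇒ 0 = 3
¬R = ¬3 = 3
(R ⇒ P) ⇒ ¬R = 3 ⇒ 3 = 6
Q ⇔ Q = 0 ⇔ 0 = 6
(Q ⇔ Q) ⇔ R = 6 ⇔ 3 = 3
R ⇒ P = 3 ⇒ 0 = 3
(R ⇒ P) ⇒ R = 3 ⇒ 3 = 6
((Q ⇔ Q) ⇔ R) ⇔ ((R ⇒ P) ⇒ R) = 3 ⇔ 6 = 3
((R ⇒ P) ⇒ ¬R) ⇒ (((Q ⇔ Q) ⇔ R) ⇔ ((R ⇒ P) ⇒ R)) = 6 ⇒ 3 = 3
No assignment yields a value below 3, so this is the minimum.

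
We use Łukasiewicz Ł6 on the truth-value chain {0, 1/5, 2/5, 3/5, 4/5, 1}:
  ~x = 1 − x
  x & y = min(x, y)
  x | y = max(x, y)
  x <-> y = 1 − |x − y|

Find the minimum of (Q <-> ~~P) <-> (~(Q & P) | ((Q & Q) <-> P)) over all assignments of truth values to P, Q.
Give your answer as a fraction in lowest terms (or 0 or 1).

0

Take P = 0, Q = 1:
~P = ~0 = 1
~~P = ~1 = 0
Q <-> ~~P = 1 <-> 0 = 0
Q & P = 1 & 0 = 0
~(Q & P) = ~0 = 1
Q & Q = 1 & 1 = 1
(Q & Q) <-> P = 1 <-> 0 = 0
~(Q & P) | ((Q & Q) <-> P) = 1 | 0 = 1
(Q <-> ~~P) <-> (~(Q & P) | ((Q & Q) <-> P)) = 0 <-> 1 = 0
No assignment yields a value below 0, so this is the minimum.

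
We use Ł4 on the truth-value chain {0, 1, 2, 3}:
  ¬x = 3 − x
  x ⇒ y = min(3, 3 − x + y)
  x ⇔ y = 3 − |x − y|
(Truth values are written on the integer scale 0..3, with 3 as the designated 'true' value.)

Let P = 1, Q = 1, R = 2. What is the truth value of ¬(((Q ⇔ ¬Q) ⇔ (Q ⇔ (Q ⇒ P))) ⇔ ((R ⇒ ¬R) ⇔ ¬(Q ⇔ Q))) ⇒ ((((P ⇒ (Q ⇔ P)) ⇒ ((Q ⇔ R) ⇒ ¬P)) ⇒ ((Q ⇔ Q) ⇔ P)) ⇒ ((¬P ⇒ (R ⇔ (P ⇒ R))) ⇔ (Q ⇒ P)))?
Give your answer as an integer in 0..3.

¬Q = ¬1 = 2
Q ⇔ ¬Q = 1 ⇔ 2 = 2
Q ⇒ P = 1 ⇒ 1 = 3
Q ⇔ (Q ⇒ P) = 1 ⇔ 3 = 1
(Q ⇔ ¬Q) ⇔ (Q ⇔ (Q ⇒ P)) = 2 ⇔ 1 = 2
¬R = ¬2 = 1
R ⇒ ¬R = 2 ⇒ 1 = 2
Q ⇔ Q = 1 ⇔ 1 = 3
¬(Q ⇔ Q) = ¬3 = 0
(R ⇒ ¬R) ⇔ ¬(Q ⇔ Q) = 2 ⇔ 0 = 1
((Q ⇔ ¬Q) ⇔ (Q ⇔ (Q ⇒ P))) ⇔ ((R ⇒ ¬R) ⇔ ¬(Q ⇔ Q)) = 2 ⇔ 1 = 2
¬(((Q ⇔ ¬Q) ⇔ (Q ⇔ (Q ⇒ P))) ⇔ ((R ⇒ ¬R) ⇔ ¬(Q ⇔ Q))) = ¬2 = 1
Q ⇔ P = 1 ⇔ 1 = 3
P ⇒ (Q ⇔ P) = 1 ⇒ 3 = 3
Q ⇔ R = 1 ⇔ 2 = 2
¬P = ¬1 = 2
(Q ⇔ R) ⇒ ¬P = 2 ⇒ 2 = 3
(P ⇒ (Q ⇔ P)) ⇒ ((Q ⇔ R) ⇒ ¬P) = 3 ⇒ 3 = 3
Q ⇔ Q = 1 ⇔ 1 = 3
(Q ⇔ Q) ⇔ P = 3 ⇔ 1 = 1
((P ⇒ (Q ⇔ P)) ⇒ ((Q ⇔ R) ⇒ ¬P)) ⇒ ((Q ⇔ Q) ⇔ P) = 3 ⇒ 1 = 1
¬P = ¬1 = 2
P ⇒ R = 1 ⇒ 2 = 3
R ⇔ (P ⇒ R) = 2 ⇔ 3 = 2
¬P ⇒ (R ⇔ (P ⇒ R)) = 2 ⇒ 2 = 3
Q ⇒ P = 1 ⇒ 1 = 3
(¬P ⇒ (R ⇔ (P ⇒ R))) ⇔ (Q ⇒ P) = 3 ⇔ 3 = 3
(((P ⇒ (Q ⇔ P)) ⇒ ((Q ⇔ R) ⇒ ¬P)) ⇒ ((Q ⇔ Q) ⇔ P)) ⇒ ((¬P ⇒ (R ⇔ (P ⇒ R))) ⇔ (Q ⇒ P)) = 1 ⇒ 3 = 3
¬(((Q ⇔ ¬Q) ⇔ (Q ⇔ (Q ⇒ P))) ⇔ ((R ⇒ ¬R) ⇔ ¬(Q ⇔ Q))) ⇒ ((((P ⇒ (Q ⇔ P)) ⇒ ((Q ⇔ R) ⇒ ¬P)) ⇒ ((Q ⇔ Q) ⇔ P)) ⇒ ((¬P ⇒ (R ⇔ (P ⇒ R))) ⇔ (Q ⇒ P))) = 1 ⇒ 3 = 3

3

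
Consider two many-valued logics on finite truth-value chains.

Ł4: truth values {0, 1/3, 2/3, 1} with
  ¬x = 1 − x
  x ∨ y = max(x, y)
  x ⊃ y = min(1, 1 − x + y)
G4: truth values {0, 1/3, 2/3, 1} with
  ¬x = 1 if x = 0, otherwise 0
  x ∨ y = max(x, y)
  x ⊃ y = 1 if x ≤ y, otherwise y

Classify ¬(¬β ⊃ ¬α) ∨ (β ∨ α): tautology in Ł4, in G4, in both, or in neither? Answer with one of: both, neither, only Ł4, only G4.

neither

In Ł4: at α = 0, β = 0 the value is 0 — not a tautology.
In G4: at α = 0, β = 0 the value is 0 — not a tautology.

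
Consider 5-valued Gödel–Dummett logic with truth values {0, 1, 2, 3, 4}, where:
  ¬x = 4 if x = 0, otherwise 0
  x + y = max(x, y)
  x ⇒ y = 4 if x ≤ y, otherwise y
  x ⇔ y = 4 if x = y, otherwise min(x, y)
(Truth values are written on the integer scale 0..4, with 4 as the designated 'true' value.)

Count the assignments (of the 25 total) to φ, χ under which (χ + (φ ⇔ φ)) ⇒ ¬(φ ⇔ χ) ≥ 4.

8

value 4: 8 assignments (counts)
value 0: 17 assignments
So 8 of the 25 assignments meet the threshold.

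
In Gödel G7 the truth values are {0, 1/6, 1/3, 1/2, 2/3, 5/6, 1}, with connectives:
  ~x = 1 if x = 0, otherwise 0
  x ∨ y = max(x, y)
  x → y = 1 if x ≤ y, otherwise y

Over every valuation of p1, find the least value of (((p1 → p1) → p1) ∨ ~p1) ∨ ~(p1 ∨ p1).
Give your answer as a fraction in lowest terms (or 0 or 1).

1/6

Take p1 = 1/6:
p1 → p1 = 1/6 → 1/6 = 1
(p1 → p1) → p1 = 1 → 1/6 = 1/6
~p1 = ~1/6 = 0
((p1 → p1) → p1) ∨ ~p1 = 1/6 ∨ 0 = 1/6
p1 ∨ p1 = 1/6 ∨ 1/6 = 1/6
~(p1 ∨ p1) = ~1/6 = 0
(((p1 → p1) → p1) ∨ ~p1) ∨ ~(p1 ∨ p1) = 1/6 ∨ 0 = 1/6
No assignment yields a value below 1/6, so this is the minimum.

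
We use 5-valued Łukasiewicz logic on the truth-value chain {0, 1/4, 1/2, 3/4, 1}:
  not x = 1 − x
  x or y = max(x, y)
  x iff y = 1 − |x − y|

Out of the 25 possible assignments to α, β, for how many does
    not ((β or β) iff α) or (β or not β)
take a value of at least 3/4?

20

value 1: 10 assignments (counts)
value 3/4: 10 assignments (counts)
value 1/2: 5 assignments
So 20 of the 25 assignments meet the threshold.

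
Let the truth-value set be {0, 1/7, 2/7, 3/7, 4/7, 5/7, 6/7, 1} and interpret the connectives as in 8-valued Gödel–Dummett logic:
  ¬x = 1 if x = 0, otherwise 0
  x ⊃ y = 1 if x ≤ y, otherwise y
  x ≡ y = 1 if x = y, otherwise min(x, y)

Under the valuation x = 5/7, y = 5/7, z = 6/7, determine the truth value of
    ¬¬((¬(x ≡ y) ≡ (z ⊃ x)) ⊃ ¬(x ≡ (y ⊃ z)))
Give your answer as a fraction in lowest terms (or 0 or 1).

1

x ≡ y = 5/7 ≡ 5/7 = 1
¬(x ≡ y) = ¬1 = 0
z ⊃ x = 6/7 ⊃ 5/7 = 5/7
¬(x ≡ y) ≡ (z ⊃ x) = 0 ≡ 5/7 = 0
y ⊃ z = 5/7 ⊃ 6/7 = 1
x ≡ (y ⊃ z) = 5/7 ≡ 1 = 5/7
¬(x ≡ (y ⊃ z)) = ¬5/7 = 0
(¬(x ≡ y) ≡ (z ⊃ x)) ⊃ ¬(x ≡ (y ⊃ z)) = 0 ⊃ 0 = 1
¬((¬(x ≡ y) ≡ (z ⊃ x)) ⊃ ¬(x ≡ (y ⊃ z))) = ¬1 = 0
¬¬((¬(x ≡ y) ≡ (z ⊃ x)) ⊃ ¬(x ≡ (y ⊃ z))) = ¬0 = 1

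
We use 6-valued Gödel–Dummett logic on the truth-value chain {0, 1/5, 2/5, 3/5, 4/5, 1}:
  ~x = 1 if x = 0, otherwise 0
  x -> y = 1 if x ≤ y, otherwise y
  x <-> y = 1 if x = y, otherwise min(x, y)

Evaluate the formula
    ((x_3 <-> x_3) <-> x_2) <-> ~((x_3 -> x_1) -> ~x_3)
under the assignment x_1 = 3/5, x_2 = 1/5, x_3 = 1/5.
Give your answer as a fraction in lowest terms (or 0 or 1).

x_3 <-> x_3 = 1/5 <-> 1/5 = 1
(x_3 <-> x_3) <-> x_2 = 1 <-> 1/5 = 1/5
x_3 -> x_1 = 1/5 -> 3/5 = 1
~x_3 = ~1/5 = 0
(x_3 -> x_1) -> ~x_3 = 1 -> 0 = 0
~((x_3 -> x_1) -> ~x_3) = ~0 = 1
((x_3 <-> x_3) <-> x_2) <-> ~((x_3 -> x_1) -> ~x_3) = 1/5 <-> 1 = 1/5

1/5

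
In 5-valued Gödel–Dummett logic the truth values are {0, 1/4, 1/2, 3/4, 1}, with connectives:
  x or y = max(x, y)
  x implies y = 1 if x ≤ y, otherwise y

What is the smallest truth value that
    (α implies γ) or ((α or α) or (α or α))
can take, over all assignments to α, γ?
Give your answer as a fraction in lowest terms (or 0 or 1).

Take α = 1/4, γ = 0:
α implies γ = 1/4 implies 0 = 0
α or α = 1/4 or 1/4 = 1/4
α or α = 1/4 or 1/4 = 1/4
(α or α) or (α or α) = 1/4 or 1/4 = 1/4
(α implies γ) or ((α or α) or (α or α)) = 0 or 1/4 = 1/4
No assignment yields a value below 1/4, so this is the minimum.

1/4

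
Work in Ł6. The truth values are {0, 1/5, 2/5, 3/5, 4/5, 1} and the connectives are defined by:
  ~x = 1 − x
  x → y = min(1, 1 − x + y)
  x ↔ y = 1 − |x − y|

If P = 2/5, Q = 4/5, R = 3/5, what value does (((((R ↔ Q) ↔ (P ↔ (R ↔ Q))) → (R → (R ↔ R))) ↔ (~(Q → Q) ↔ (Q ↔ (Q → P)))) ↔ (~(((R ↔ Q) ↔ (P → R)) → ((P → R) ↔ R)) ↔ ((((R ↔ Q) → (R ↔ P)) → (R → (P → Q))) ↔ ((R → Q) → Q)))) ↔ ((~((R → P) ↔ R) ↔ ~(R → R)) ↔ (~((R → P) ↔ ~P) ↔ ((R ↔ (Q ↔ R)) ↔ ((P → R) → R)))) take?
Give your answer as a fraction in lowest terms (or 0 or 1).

R ↔ Q = 3/5 ↔ 4/5 = 4/5
R ↔ Q = 3/5 ↔ 4/5 = 4/5
P ↔ (R ↔ Q) = 2/5 ↔ 4/5 = 3/5
(R ↔ Q) ↔ (P ↔ (R ↔ Q)) = 4/5 ↔ 3/5 = 4/5
R ↔ R = 3/5 ↔ 3/5 = 1
R → (R ↔ R) = 3/5 → 1 = 1
((R ↔ Q) ↔ (P ↔ (R ↔ Q))) → (R → (R ↔ R)) = 4/5 → 1 = 1
Q → Q = 4/5 → 4/5 = 1
~(Q → Q) = ~1 = 0
Q → P = 4/5 → 2/5 = 3/5
Q ↔ (Q → P) = 4/5 ↔ 3/5 = 4/5
~(Q → Q) ↔ (Q ↔ (Q → P)) = 0 ↔ 4/5 = 1/5
(((R ↔ Q) ↔ (P ↔ (R ↔ Q))) → (R → (R ↔ R))) ↔ (~(Q → Q) ↔ (Q ↔ (Q → P))) = 1 ↔ 1/5 = 1/5
R ↔ Q = 3/5 ↔ 4/5 = 4/5
P → R = 2/5 → 3/5 = 1
(R ↔ Q) ↔ (P → R) = 4/5 ↔ 1 = 4/5
P → R = 2/5 → 3/5 = 1
(P → R) ↔ R = 1 ↔ 3/5 = 3/5
((R ↔ Q) ↔ (P → R)) → ((P → R) ↔ R) = 4/5 → 3/5 = 4/5
~(((R ↔ Q) ↔ (P → R)) → ((P → R) ↔ R)) = ~4/5 = 1/5
R ↔ Q = 3/5 ↔ 4/5 = 4/5
R ↔ P = 3/5 ↔ 2/5 = 4/5
(R ↔ Q) → (R ↔ P) = 4/5 → 4/5 = 1
P → Q = 2/5 → 4/5 = 1
R → (P → Q) = 3/5 → 1 = 1
((R ↔ Q) → (R ↔ P)) → (R → (P → Q)) = 1 → 1 = 1
R → Q = 3/5 → 4/5 = 1
(R → Q) → Q = 1 → 4/5 = 4/5
(((R ↔ Q) → (R ↔ P)) → (R → (P → Q))) ↔ ((R → Q) → Q) = 1 ↔ 4/5 = 4/5
~(((R ↔ Q) ↔ (P → R)) → ((P → R) ↔ R)) ↔ ((((R ↔ Q) → (R ↔ P)) → (R → (P → Q))) ↔ ((R → Q) → Q)) = 1/5 ↔ 4/5 = 2/5
((((R ↔ Q) ↔ (P ↔ (R ↔ Q))) → (R → (R ↔ R))) ↔ (~(Q → Q) ↔ (Q ↔ (Q → P)))) ↔ (~(((R ↔ Q) ↔ (P → R)) → ((P → R) ↔ R)) ↔ ((((R ↔ Q) → (R ↔ P)) → (R → (P → Q))) ↔ ((R → Q) → Q))) = 1/5 ↔ 2/5 = 4/5
R → P = 3/5 → 2/5 = 4/5
(R → P) ↔ R = 4/5 ↔ 3/5 = 4/5
~((R → P) ↔ R) = ~4/5 = 1/5
R → R = 3/5 → 3/5 = 1
~(R → R) = ~1 = 0
~((R → P) ↔ R) ↔ ~(R → R) = 1/5 ↔ 0 = 4/5
R → P = 3/5 → 2/5 = 4/5
~P = ~2/5 = 3/5
(R → P) ↔ ~P = 4/5 ↔ 3/5 = 4/5
~((R → P) ↔ ~P) = ~4/5 = 1/5
Q ↔ R = 4/5 ↔ 3/5 = 4/5
R ↔ (Q ↔ R) = 3/5 ↔ 4/5 = 4/5
P → R = 2/5 → 3/5 = 1
(P → R) → R = 1 → 3/5 = 3/5
(R ↔ (Q ↔ R)) ↔ ((P → R) → R) = 4/5 ↔ 3/5 = 4/5
~((R → P) ↔ ~P) ↔ ((R ↔ (Q ↔ R)) ↔ ((P → R) → R)) = 1/5 ↔ 4/5 = 2/5
(~((R → P) ↔ R) ↔ ~(R → R)) ↔ (~((R → P) ↔ ~P) ↔ ((R ↔ (Q ↔ R)) ↔ ((P → R) → R))) = 4/5 ↔ 2/5 = 3/5
(((((R ↔ Q) ↔ (P ↔ (R ↔ Q))) → (R → (R ↔ R))) ↔ (~(Q → Q) ↔ (Q ↔ (Q → P)))) ↔ (~(((R ↔ Q) ↔ (P → R)) → ((P → R) ↔ R)) ↔ ((((R ↔ Q) → (R ↔ P)) → (R → (P → Q))) ↔ ((R → Q) → Q)))) ↔ ((~((R → P) ↔ R) ↔ ~(R → R)) ↔ (~((R → P) ↔ ~P) ↔ ((R ↔ (Q ↔ R)) ↔ ((P → R) → R)))) = 4/5 ↔ 3/5 = 4/5

4/5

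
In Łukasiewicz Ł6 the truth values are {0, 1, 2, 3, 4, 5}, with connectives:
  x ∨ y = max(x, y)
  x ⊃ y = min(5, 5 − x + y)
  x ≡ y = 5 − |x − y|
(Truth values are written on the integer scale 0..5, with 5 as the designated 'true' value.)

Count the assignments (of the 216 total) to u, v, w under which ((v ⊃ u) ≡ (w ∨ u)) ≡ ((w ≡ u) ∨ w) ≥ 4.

133

value 5: 66 assignments (counts)
value 4: 67 assignments (counts)
value 3: 38 assignments
value 2: 25 assignments
value 1: 12 assignments
value 0: 8 assignments
So 133 of the 216 assignments meet the threshold.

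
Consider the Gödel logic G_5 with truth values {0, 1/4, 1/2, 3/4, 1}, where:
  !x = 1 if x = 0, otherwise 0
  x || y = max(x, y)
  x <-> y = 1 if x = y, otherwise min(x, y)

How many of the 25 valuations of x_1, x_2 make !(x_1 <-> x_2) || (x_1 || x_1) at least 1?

12

value 1: 12 assignments (counts)
value 3/4: 4 assignments
value 1/2: 4 assignments
value 1/4: 4 assignments
value 0: 1 assignment
So 12 of the 25 assignments meet the threshold.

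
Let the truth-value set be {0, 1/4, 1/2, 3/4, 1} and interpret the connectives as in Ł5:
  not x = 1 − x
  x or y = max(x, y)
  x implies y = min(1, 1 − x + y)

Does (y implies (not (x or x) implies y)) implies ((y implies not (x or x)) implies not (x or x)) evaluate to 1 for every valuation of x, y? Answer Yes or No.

No

Counterexample: take x = 1/4, y = 0.
x or x = 1/4 or 1/4 = 1/4
not (x or x) = not 1/4 = 3/4
not (x or x) implies y = 3/4 implies 0 = 1/4
y implies (not (x or x) implies y) = 0 implies 1/4 = 1
x or x = 1/4 or 1/4 = 1/4
not (x or x) = not 1/4 = 3/4
y implies not (x or x) = 0 implies 3/4 = 1
x or x = 1/4 or 1/4 = 1/4
not (x or x) = not 1/4 = 3/4
(y implies not (x or x)) implies not (x or x) = 1 implies 3/4 = 3/4
(y implies (not (x or x) implies y)) implies ((y implies not (x or x)) implies not (x or x)) = 1 implies 3/4 = 3/4
This gives 3/4 ≠ 1.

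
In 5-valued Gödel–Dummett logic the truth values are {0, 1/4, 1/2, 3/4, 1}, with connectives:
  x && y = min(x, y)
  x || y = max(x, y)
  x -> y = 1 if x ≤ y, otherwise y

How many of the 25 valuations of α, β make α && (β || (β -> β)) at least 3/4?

value 1: 5 assignments (counts)
value 3/4: 5 assignments (counts)
value 1/2: 5 assignments
value 1/4: 5 assignments
value 0: 5 assignments
So 10 of the 25 assignments meet the threshold.

10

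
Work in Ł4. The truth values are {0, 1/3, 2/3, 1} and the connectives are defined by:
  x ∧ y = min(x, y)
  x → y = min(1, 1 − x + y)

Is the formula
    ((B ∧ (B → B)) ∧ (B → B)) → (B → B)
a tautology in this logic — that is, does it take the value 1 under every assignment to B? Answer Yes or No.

Yes

B = 0 ↦ 1
B = 1/3 ↦ 1
B = 2/3 ↦ 1
B = 1 ↦ 1
Every assignment gives a value ≥ 1.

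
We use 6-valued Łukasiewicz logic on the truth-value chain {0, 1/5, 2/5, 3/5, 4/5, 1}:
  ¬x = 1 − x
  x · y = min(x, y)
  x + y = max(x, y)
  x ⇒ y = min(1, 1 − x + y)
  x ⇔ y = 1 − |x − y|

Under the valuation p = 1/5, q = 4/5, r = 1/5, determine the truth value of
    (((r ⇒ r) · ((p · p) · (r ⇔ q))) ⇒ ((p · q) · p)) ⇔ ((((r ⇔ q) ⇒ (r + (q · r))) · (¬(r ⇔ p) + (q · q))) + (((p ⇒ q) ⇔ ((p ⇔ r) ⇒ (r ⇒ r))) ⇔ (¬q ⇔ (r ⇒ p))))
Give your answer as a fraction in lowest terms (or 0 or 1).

4/5

r ⇒ r = 1/5 ⇒ 1/5 = 1
p · p = 1/5 · 1/5 = 1/5
r ⇔ q = 1/5 ⇔ 4/5 = 2/5
(p · p) · (r ⇔ q) = 1/5 · 2/5 = 1/5
(r ⇒ r) · ((p · p) · (r ⇔ q)) = 1 · 1/5 = 1/5
p · q = 1/5 · 4/5 = 1/5
(p · q) · p = 1/5 · 1/5 = 1/5
((r ⇒ r) · ((p · p) · (r ⇔ q))) ⇒ ((p · q) · p) = 1/5 ⇒ 1/5 = 1
r ⇔ q = 1/5 ⇔ 4/5 = 2/5
q · r = 4/5 · 1/5 = 1/5
r + (q · r) = 1/5 + 1/5 = 1/5
(r ⇔ q) ⇒ (r + (q · r)) = 2/5 ⇒ 1/5 = 4/5
r ⇔ p = 1/5 ⇔ 1/5 = 1
¬(r ⇔ p) = ¬1 = 0
q · q = 4/5 · 4/5 = 4/5
¬(r ⇔ p) + (q · q) = 0 + 4/5 = 4/5
((r ⇔ q) ⇒ (r + (q · r))) · (¬(r ⇔ p) + (q · q)) = 4/5 · 4/5 = 4/5
p ⇒ q = 1/5 ⇒ 4/5 = 1
p ⇔ r = 1/5 ⇔ 1/5 = 1
r ⇒ r = 1/5 ⇒ 1/5 = 1
(p ⇔ r) ⇒ (r ⇒ r) = 1 ⇒ 1 = 1
(p ⇒ q) ⇔ ((p ⇔ r) ⇒ (r ⇒ r)) = 1 ⇔ 1 = 1
¬q = ¬4/5 = 1/5
r ⇒ p = 1/5 ⇒ 1/5 = 1
¬q ⇔ (r ⇒ p) = 1/5 ⇔ 1 = 1/5
((p ⇒ q) ⇔ ((p ⇔ r) ⇒ (r ⇒ r))) ⇔ (¬q ⇔ (r ⇒ p)) = 1 ⇔ 1/5 = 1/5
(((r ⇔ q) ⇒ (r + (q · r))) · (¬(r ⇔ p) + (q · q))) + (((p ⇒ q) ⇔ ((p ⇔ r) ⇒ (r ⇒ r))) ⇔ (¬q ⇔ (r ⇒ p))) = 4/5 + 1/5 = 4/5
(((r ⇒ r) · ((p · p) · (r ⇔ q))) ⇒ ((p · q) · p)) ⇔ ((((r ⇔ q) ⇒ (r + (q · r))) · (¬(r ⇔ p) + (q · q))) + (((p ⇒ q) ⇔ ((p ⇔ r) ⇒ (r ⇒ r))) ⇔ (¬q ⇔ (r ⇒ p)))) = 1 ⇔ 4/5 = 4/5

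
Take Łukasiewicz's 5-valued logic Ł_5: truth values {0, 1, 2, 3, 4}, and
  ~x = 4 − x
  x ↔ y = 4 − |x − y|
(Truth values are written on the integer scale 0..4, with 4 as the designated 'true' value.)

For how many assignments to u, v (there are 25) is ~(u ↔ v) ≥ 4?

value 4: 2 assignments (counts)
value 3: 4 assignments
value 2: 6 assignments
value 1: 8 assignments
value 0: 5 assignments
So 2 of the 25 assignments meet the threshold.

2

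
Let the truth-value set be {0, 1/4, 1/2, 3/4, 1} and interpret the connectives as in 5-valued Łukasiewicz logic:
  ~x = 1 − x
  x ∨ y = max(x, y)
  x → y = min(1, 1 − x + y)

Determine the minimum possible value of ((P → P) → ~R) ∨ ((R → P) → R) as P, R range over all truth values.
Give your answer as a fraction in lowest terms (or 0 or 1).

1/2

Take P = 1/2, R = 1/2:
P → P = 1/2 → 1/2 = 1
~R = ~1/2 = 1/2
(P → P) → ~R = 1 → 1/2 = 1/2
R → P = 1/2 → 1/2 = 1
(R → P) → R = 1 → 1/2 = 1/2
((P → P) → ~R) ∨ ((R → P) → R) = 1/2 ∨ 1/2 = 1/2
No assignment yields a value below 1/2, so this is the minimum.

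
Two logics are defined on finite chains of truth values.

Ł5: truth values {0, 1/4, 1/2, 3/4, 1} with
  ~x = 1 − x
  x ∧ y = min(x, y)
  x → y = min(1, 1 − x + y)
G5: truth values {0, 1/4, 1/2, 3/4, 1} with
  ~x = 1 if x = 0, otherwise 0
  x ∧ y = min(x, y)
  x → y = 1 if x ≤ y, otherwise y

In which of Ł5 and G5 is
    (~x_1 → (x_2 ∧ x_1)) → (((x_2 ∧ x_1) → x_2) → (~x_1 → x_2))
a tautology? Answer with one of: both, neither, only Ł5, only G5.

both

In Ł5: every assignment gives 1 — tautology.
In G5: every assignment gives 1 — tautology.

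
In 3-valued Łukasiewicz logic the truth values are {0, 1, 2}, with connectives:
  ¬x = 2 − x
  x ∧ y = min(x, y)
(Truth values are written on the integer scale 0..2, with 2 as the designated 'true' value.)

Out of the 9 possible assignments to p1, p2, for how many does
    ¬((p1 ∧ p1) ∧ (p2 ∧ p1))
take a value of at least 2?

p1 = 0, p2 = 0 ↦ 2  ≥
p1 = 0, p2 = 1 ↦ 2  ≥
p1 = 0, p2 = 2 ↦ 2  ≥
p1 = 1, p2 = 0 ↦ 2  ≥
p1 = 1, p2 = 1 ↦ 1  <
p1 = 1, p2 = 2 ↦ 1  <
p1 = 2, p2 = 0 ↦ 2  ≥
p1 = 2, p2 = 1 ↦ 1  <
p1 = 2, p2 = 2 ↦ 0  <
So 5 of the 9 assignments meet the threshold.

5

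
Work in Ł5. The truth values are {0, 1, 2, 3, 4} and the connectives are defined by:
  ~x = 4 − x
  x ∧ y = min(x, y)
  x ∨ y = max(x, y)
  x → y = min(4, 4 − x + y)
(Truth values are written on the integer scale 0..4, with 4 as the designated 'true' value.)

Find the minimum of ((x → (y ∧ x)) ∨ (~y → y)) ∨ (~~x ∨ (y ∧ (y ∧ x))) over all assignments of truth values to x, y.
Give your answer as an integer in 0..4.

2

Take x = 2, y = 0:
y ∧ x = 0 ∧ 2 = 0
x → (y ∧ x) = 2 → 0 = 2
~y = ~0 = 4
~y → y = 4 → 0 = 0
(x → (y ∧ x)) ∨ (~y → y) = 2 ∨ 0 = 2
~x = ~2 = 2
~~x = ~2 = 2
y ∧ x = 0 ∧ 2 = 0
y ∧ (y ∧ x) = 0 ∧ 0 = 0
~~x ∨ (y ∧ (y ∧ x)) = 2 ∨ 0 = 2
((x → (y ∧ x)) ∨ (~y → y)) ∨ (~~x ∨ (y ∧ (y ∧ x))) = 2 ∨ 2 = 2
No assignment yields a value below 2, so this is the minimum.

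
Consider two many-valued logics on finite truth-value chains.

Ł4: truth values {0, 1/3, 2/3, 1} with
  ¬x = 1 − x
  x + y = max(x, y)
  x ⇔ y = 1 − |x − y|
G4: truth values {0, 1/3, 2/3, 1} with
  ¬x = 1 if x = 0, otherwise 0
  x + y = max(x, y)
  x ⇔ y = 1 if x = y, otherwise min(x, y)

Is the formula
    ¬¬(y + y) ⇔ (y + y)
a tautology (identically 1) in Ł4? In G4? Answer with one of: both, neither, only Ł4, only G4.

only Ł4

In Ł4: every assignment gives 1 — tautology.
In G4: at y = 1/3 the value is 1/3 — not a tautology.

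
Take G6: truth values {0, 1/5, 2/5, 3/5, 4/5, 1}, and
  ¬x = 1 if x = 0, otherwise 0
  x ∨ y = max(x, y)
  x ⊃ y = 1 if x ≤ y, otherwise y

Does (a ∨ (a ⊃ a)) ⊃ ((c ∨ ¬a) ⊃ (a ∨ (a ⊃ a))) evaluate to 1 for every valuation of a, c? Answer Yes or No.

Yes

At a = 1, c = 4/5, for instance:
a ⊃ a = 1 ⊃ 1 = 1
a ∨ (a ⊃ a) = 1 ∨ 1 = 1
¬a = ¬1 = 0
c ∨ ¬a = 4/5 ∨ 0 = 4/5
(c ∨ ¬a) ⊃ (a ∨ (a ⊃ a)) = 4/5 ⊃ 1 = 1
(a ∨ (a ⊃ a)) ⊃ ((c ∨ ¬a) ⊃ (a ∨ (a ⊃ a))) = 1 ⊃ 1 = 1
and checking the remaining 35 assignments likewise gives ≥ 1 in every case.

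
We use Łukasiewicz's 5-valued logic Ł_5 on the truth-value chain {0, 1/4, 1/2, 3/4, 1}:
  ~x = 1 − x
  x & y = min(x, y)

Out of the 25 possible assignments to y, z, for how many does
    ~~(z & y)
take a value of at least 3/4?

value 1: 1 assignment (counts)
value 3/4: 3 assignments (counts)
value 1/2: 5 assignments
value 1/4: 7 assignments
value 0: 9 assignments
So 4 of the 25 assignments meet the threshold.

4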